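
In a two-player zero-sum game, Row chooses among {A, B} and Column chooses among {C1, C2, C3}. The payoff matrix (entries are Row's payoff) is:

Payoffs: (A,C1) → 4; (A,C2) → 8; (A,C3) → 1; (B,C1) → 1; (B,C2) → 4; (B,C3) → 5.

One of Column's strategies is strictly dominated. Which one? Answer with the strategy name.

C2

C1 holds Row's payoff strictly below C2 in every row: 4 < 8, 1 < 4.
So C2 is strictly dominated for Column.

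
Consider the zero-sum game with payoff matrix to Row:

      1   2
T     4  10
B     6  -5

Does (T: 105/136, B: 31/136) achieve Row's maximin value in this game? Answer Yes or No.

No

Against 1 this mix gives (105/136)·4 + (31/136)·6 = 303/68.
Against 2 this mix gives (105/136)·10 + (31/136)·(-5) = 895/136.
Column will play 1, holding Row to 303/68. Shifting weight toward the row that does better against 1 would raise this floor (the equalizing mix achieves 80/17 against both 1 and 2), so the proposed strategy is not optimal.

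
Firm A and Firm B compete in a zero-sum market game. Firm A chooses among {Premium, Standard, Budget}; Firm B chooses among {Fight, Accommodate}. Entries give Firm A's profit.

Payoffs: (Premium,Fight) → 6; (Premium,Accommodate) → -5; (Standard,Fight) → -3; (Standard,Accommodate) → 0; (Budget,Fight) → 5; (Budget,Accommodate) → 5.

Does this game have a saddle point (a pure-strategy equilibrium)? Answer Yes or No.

Yes

Row minima: Premium → -5, Standard → -3, Budget → 5; maximin = 5.
Column maxima: Fight → 6, Accommodate → 5; minimax = 5.
maximin = minimax = 5, so a saddle point exists.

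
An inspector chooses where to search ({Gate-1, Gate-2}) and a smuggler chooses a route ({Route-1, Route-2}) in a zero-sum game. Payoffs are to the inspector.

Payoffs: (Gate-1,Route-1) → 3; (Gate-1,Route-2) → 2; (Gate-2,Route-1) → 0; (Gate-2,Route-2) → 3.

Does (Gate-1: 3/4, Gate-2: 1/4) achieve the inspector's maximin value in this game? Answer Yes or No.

Against Route-1 this mix gives (3/4)·3 + (1/4)·0 = 9/4.
Against Route-2 this mix gives (3/4)·2 + (1/4)·3 = 9/4.
All of the smuggler's active replies (Route-1, Route-2) yield 9/4, and no column does worse for the inspector. The mix makes the smuggler indifferent and guarantees 9/4, so it is optimal.

Yes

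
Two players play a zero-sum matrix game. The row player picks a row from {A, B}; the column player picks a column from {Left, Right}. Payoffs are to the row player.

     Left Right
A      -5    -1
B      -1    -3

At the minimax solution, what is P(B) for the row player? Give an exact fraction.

2/3

Row minima: A → -5, B → -3; maximin = -3.
Column maxima: Left → -1, Right → -1; minimax = -1.
-3 ≠ -1, so there is no saddle point; optimal play is mixed.
Let the row player play A with probability p. Expected payoff against Left: (-5)p + (-1)(1−p) = −4p − 1; against Right: (-1)p + (-3)(1−p) = 2p − 3.
Setting these equal: −4p − 1 = 2p − 3 ⇒ −6p = -2 ⇒ p = 1/3, and the value is (-4)·(1/3) − 1 = -7/3.
For the column player: with q = P(Left), equating A's and B's payoffs gives −4q − 1 = 2q − 3 ⇒ q = 1/3.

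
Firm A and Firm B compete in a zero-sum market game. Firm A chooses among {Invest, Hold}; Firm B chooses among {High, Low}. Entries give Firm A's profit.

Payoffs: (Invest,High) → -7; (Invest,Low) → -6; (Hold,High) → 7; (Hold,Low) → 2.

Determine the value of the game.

2

Row minima: Invest → -7, Hold → 2; maximin = 2.
Column maxima: High → 7, Low → 2; minimax = 2.
Since maximin = minimax = 2, there is a saddle point and the value is 2.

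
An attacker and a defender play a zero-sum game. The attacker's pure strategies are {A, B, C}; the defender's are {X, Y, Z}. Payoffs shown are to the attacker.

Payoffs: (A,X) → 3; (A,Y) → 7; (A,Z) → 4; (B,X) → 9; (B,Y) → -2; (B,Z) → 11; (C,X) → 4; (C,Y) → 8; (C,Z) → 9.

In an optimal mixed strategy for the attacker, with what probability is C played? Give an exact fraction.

11/15

Row minima: A → 3, B → -2, C → 4; maximin = 4.
Column maxima: X → 9, Y → 8, Z → 11; minimax = 8.
4 ≠ 8, so there is no saddle point; optimal play is mixed.
A is strictly dominated by C, so the attacker never plays it.
Z is strictly dominated by X (it gives the attacker strictly more in every row), so the defender never plays it.
On the remaining 2×2 (B, C vs X, Y):
Let the attacker play B with probability p. Expected payoff against X: 9p + 4(1−p) = 5p + 4; against Y: (-2)p + 8(1−p) = −10p + 8.
Setting these equal: 5p + 4 = −10p + 8 ⇒ 15p = 4 ⇒ p = 4/15, and the value is (5)·(4/15) + 4 = 16/3.
For the defender: with q = P(X), equating B's and C's payoffs gives 11q − 2 = −4q + 8 ⇒ q = 2/3.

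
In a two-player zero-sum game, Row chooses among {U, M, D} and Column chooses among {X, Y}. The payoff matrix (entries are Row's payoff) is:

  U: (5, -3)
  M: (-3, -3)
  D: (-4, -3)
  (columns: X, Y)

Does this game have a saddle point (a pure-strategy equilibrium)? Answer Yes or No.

Row minima: U → -3, M → -3, D → -4; maximin = -3.
Column maxima: X → 5, Y → -3; minimax = -3.
maximin = minimax = -3, so a saddle point exists.

Yes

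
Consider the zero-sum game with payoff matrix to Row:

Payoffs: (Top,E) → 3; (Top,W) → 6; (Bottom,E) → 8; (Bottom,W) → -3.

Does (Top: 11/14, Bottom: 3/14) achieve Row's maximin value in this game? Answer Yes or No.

Against E this mix gives (11/14)·3 + (3/14)·8 = 57/14.
Against W this mix gives (11/14)·6 + (3/14)·(-3) = 57/14.
All of Column's active replies (E, W) yield 57/14, and no column does worse for Row. The mix makes Column indifferent and guarantees 57/14, so it is optimal.

Yes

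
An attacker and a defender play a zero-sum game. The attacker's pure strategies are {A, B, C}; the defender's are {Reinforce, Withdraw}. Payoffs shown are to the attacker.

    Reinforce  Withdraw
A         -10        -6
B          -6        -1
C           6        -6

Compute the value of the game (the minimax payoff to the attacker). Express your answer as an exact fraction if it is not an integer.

-42/17

Row minima: A → -10, B → -6, C → -6; maximin = -6.
Column maxima: Reinforce → 6, Withdraw → -1; minimax = -1.
-6 ≠ -1, so there is no saddle point; optimal play is mixed.
A is strictly dominated by B, so the attacker never plays it.
On the remaining 2×2 (B, C vs Reinforce, Withdraw):
Let the attacker play B with probability p. Expected payoff against Reinforce: (-6)p + 6(1−p) = −12p + 6; against Withdraw: (-1)p + (-6)(1−p) = 5p − 6.
Setting these equal: −12p + 6 = 5p − 6 ⇒ −17p = -12 ⇒ p = 12/17, and the value is (-12)·(12/17) + 6 = -42/17.
For the defender: with q = P(Reinforce), equating B's and C's payoffs gives −5q − 1 = 12q − 6 ⇒ q = 5/17.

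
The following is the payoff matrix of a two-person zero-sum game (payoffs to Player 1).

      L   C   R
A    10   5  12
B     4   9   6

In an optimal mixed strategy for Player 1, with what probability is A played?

Row minima: A → 5, B → 4; maximin = 5.
Column maxima: L → 10, C → 9, R → 12; minimax = 9.
5 ≠ 9, so there is no saddle point; optimal play is mixed.
R is strictly dominated by L (it gives Player 1 strictly more in every row), so Player 2 never plays it.
On the remaining 2×2 (A, B vs L, C):
Let Player 1 play A with probability p. Expected payoff against L: 10p + 4(1−p) = 6p + 4; against C: 5p + 9(1−p) = −4p + 9.
Setting these equal: 6p + 4 = −4p + 9 ⇒ 10p = 5 ⇒ p = 1/2, and the value is (6)·(1/2) + 4 = 7.
For Player 2: with q = P(L), equating A's and B's payoffs gives 5q + 5 = −5q + 9 ⇒ q = 2/5.

1/2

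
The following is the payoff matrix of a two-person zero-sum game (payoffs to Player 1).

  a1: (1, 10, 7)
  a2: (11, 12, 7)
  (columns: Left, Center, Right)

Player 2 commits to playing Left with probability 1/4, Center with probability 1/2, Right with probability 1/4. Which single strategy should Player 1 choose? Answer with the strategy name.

Expected payoff of a1: (1/4)·1 + (1/2)·10 + (1/4)·7 = 7.
Expected payoff of a2: (1/4)·11 + (1/2)·12 + (1/4)·7 = 21/2.
The largest is 21/2, so Player 1's best response is a2.

a2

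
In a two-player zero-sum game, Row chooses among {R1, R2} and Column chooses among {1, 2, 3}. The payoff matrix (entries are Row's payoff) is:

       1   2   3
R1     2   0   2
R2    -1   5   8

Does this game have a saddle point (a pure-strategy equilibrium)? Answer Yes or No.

No

Row minima: R1 → 0, R2 → -1; maximin = 0.
Column maxima: 1 → 2, 2 → 5, 3 → 8; minimax = 2.
0 ≠ 2, so no pure-strategy equilibrium exists.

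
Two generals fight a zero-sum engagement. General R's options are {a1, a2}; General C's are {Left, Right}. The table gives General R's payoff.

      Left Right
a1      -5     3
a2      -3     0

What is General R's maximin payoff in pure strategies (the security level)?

-3

Row minima: a1 → -5, a2 → -3.
The best of these is -3.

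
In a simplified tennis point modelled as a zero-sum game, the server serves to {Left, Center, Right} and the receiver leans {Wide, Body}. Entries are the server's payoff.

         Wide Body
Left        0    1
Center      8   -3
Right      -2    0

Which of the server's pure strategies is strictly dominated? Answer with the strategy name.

Right

Left gives a strictly higher payoff than Right against every column: 0 > -2, 1 > 0.
So Right is strictly dominated and the server never plays it.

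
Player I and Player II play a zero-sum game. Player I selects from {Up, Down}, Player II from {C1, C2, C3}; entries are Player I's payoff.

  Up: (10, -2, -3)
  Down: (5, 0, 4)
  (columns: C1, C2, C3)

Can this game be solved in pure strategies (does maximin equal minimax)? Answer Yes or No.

Row minima: Up → -3, Down → 0; maximin = 0.
Column maxima: C1 → 10, C2 → 0, C3 → 4; minimax = 0.
maximin = minimax = 0, so a saddle point exists.

Yes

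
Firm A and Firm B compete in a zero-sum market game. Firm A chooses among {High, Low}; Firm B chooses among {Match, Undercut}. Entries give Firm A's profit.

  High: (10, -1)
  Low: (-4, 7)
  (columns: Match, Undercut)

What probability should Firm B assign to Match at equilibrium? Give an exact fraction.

Row minima: High → -1, Low → -4; maximin = -1.
Column maxima: Match → 10, Undercut → 7; minimax = 7.
-1 ≠ 7, so there is no saddle point; optimal play is mixed.
Let Firm A play High with probability p. Expected payoff against Match: 10p + (-4)(1−p) = 14p − 4; against Undercut: (-1)p + 7(1−p) = −8p + 7.
Setting these equal: 14p − 4 = −8p + 7 ⇒ 22p = 11 ⇒ p = 1/2, and the value is (14)·(1/2) − 4 = 3.
For Firm B: with q = P(Match), equating High's and Low's payoffs gives 11q − 1 = −11q + 7 ⇒ q = 4/11.

4/11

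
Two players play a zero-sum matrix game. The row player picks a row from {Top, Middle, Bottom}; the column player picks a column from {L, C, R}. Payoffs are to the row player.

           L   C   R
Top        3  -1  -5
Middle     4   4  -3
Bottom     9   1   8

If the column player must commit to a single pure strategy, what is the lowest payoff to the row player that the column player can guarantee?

Column maxima: L → 9, C → 4, R → 8.
The smallest of these is 4.

4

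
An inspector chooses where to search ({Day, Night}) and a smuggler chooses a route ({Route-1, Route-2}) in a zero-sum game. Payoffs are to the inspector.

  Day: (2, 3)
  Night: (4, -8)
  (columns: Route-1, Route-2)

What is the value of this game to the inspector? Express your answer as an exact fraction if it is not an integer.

Row minima: Day → 2, Night → -8; maximin = 2.
Column maxima: Route-1 → 4, Route-2 → 3; minimax = 3.
2 ≠ 3, so there is no saddle point; optimal play is mixed.
Let the inspector play Day with probability p. Expected payoff against Route-1: 2p + 4(1−p) = −2p + 4; against Route-2: 3p + (-8)(1−p) = 11p − 8.
Setting these equal: −2p + 4 = 11p − 8 ⇒ −13p = -12 ⇒ p = 12/13, and the value is (-2)·(12/13) + 4 = 28/13.
For the smuggler: with q = P(Route-1), equating Day's and Night's payoffs gives −q + 3 = 12q − 8 ⇒ q = 11/13.

28/13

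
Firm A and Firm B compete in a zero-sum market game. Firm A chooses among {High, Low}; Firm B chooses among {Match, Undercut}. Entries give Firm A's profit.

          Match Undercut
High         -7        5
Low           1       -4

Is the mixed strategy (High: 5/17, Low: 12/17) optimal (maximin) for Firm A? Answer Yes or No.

Yes

Against Match this mix gives (5/17)·(-7) + (12/17)·1 = -23/17.
Against Undercut this mix gives (5/17)·5 + (12/17)·(-4) = -23/17.
All of Firm B's active replies (Match, Undercut) yield -23/17, and no column does worse for Firm A. The mix makes Firm B indifferent and guarantees -23/17, so it is optimal.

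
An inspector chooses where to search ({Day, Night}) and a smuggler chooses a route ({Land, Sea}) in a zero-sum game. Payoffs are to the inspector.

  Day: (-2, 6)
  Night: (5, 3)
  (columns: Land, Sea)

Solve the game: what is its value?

Row minima: Day → -2, Night → 3; maximin = 3.
Column maxima: Land → 5, Sea → 6; minimax = 5.
3 ≠ 5, so there is no saddle point; optimal play is mixed.
Let the inspector play Day with probability p. Expected payoff against Land: (-2)p + 5(1−p) = −7p + 5; against Sea: 6p + 3(1−p) = 3p + 3.
Setting these equal: −7p + 5 = 3p + 3 ⇒ −10p = -2 ⇒ p = 1/5, and the value is (-7)·(1/5) + 5 = 18/5.
For the smuggler: with q = P(Land), equating Day's and Night's payoffs gives −8q + 6 = 2q + 3 ⇒ q = 3/10.

18/5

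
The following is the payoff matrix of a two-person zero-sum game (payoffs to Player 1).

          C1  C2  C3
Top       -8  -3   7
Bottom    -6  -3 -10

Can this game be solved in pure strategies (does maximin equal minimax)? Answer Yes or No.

Row minima: Top → -8, Bottom → -10; maximin = -8.
Column maxima: C1 → -6, C2 → -3, C3 → 7; minimax = -6.
-8 ≠ -6, so no pure-strategy equilibrium exists.

No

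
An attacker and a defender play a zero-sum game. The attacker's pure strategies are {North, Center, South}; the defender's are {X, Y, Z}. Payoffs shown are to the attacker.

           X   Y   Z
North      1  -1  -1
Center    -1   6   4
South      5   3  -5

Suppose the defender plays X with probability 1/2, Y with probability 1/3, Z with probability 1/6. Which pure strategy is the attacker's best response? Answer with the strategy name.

Expected payoff of North: (1/2)·1 + (1/3)·(-1) + (1/6)·(-1) = 0.
Expected payoff of Center: (1/2)·(-1) + (1/3)·6 + (1/6)·4 = 13/6.
Expected payoff of South: (1/2)·5 + (1/3)·3 + (1/6)·(-5) = 8/3.
The largest is 8/3, so the attacker's best response is South.

South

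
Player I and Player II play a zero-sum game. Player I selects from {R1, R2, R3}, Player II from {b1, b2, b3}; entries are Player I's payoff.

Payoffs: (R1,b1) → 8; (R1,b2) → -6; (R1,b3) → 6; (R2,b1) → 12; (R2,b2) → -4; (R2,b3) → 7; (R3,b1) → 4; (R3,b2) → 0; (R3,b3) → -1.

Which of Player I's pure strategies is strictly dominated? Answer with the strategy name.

R1

R2 gives a strictly higher payoff than R1 against every column: 12 > 8, -4 > -6, 7 > 6.
So R1 is strictly dominated and Player I never plays it.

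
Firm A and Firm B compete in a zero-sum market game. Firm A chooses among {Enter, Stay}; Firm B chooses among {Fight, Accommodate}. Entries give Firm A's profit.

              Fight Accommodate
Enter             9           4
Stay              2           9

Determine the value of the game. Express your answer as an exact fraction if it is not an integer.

Row minima: Enter → 4, Stay → 2; maximin = 4.
Column maxima: Fight → 9, Accommodate → 9; minimax = 9.
4 ≠ 9, so there is no saddle point; optimal play is mixed.
Let Firm A play Enter with probability p. Expected payoff against Fight: 9p + 2(1−p) = 7p + 2; against Accommodate: 4p + 9(1−p) = −5p + 9.
Setting these equal: 7p + 2 = −5p + 9 ⇒ 12p = 7 ⇒ p = 7/12, and the value is (7)·(7/12) + 2 = 73/12.
For Firm B: with q = P(Fight), equating Enter's and Stay's payoffs gives 5q + 4 = −7q + 9 ⇒ q = 5/12.

73/12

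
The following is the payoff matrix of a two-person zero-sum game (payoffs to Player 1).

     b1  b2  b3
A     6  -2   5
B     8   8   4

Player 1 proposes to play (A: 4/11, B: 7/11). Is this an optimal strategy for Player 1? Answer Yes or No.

Yes

Against b1 this mix gives (4/11)·6 + (7/11)·8 = 80/11.
Against b2 this mix gives (4/11)·(-2) + (7/11)·8 = 48/11.
Against b3 this mix gives (4/11)·5 + (7/11)·4 = 48/11.
All of Player 2's active replies (b2, b3) yield 48/11, and no column does worse for Player 1. The mix makes Player 2 indifferent and guarantees 48/11, so it is optimal.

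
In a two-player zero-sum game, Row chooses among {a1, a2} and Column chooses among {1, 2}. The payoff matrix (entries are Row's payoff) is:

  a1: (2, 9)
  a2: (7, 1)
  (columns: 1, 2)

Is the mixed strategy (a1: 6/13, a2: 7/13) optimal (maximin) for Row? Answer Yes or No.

Yes

Against 1 this mix gives (6/13)·2 + (7/13)·7 = 61/13.
Against 2 this mix gives (6/13)·9 + (7/13)·1 = 61/13.
All of Column's active replies (1, 2) yield 61/13, and no column does worse for Row. The mix makes Column indifferent and guarantees 61/13, so it is optimal.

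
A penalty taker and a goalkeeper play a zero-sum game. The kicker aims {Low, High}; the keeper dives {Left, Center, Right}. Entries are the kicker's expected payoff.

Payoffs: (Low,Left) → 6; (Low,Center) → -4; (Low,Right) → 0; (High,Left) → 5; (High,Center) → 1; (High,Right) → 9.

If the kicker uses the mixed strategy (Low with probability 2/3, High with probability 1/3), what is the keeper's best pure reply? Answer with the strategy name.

Center

If the keeper plays Left, the kicker's expected payoff is (2/3)·6 + (1/3)·5 = 17/3.
If the keeper plays Center, the kicker's expected payoff is (2/3)·(-4) + (1/3)·1 = -7/3.
If the keeper plays Right, the kicker's expected payoff is (2/3)·0 + (1/3)·9 = 3.
The keeper minimizes the kicker's payoff; the smallest is -7/3, so the best response is Center.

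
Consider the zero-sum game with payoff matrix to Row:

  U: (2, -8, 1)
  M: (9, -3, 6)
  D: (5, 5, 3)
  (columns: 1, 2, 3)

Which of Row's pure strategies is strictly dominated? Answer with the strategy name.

U

M gives a strictly higher payoff than U against every column: 9 > 2, -3 > -8, 6 > 1.
So U is strictly dominated and Row never plays it.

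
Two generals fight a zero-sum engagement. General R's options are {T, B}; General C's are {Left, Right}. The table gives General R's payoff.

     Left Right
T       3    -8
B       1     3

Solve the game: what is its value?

Row minima: T → -8, B → 1; maximin = 1.
Column maxima: Left → 3, Right → 3; minimax = 3.
1 ≠ 3, so there is no saddle point; optimal play is mixed.
Let General R play T with probability p. Expected payoff against Left: 3p + 1(1−p) = 2p + 1; against Right: (-8)p + 3(1−p) = −11p + 3.
Setting these equal: 2p + 1 = −11p + 3 ⇒ 13p = 2 ⇒ p = 2/13, and the value is (2)·(2/13) + 1 = 17/13.
For General C: with q = P(Left), equating T's and B's payoffs gives 11q − 8 = −2q + 3 ⇒ q = 11/13.

17/13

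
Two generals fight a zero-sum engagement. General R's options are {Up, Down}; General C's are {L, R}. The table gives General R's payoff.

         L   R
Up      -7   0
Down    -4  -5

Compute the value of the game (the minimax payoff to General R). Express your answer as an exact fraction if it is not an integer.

Row minima: Up → -7, Down → -5; maximin = -5.
Column maxima: L → -4, R → 0; minimax = -4.
-5 ≠ -4, so there is no saddle point; optimal play is mixed.
Let General R play Up with probability p. Expected payoff against L: (-7)p + (-4)(1−p) = −3p − 4; against R: 0p + (-5)(1−p) = 5p − 5.
Setting these equal: −3p − 4 = 5p − 5 ⇒ −8p = -1 ⇒ p = 1/8, and the value is (-3)·(1/8) − 4 = -35/8.
For General C: with q = P(L), equating Up's and Down's payoffs gives −7q = q − 5 ⇒ q = 5/8.

-35/8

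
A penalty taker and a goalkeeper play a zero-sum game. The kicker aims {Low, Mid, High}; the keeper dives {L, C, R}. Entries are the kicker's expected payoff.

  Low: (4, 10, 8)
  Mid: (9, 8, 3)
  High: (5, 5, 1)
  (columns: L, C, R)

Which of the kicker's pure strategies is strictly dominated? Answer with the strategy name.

High

Mid gives a strictly higher payoff than High against every column: 9 > 5, 8 > 5, 3 > 1.
So High is strictly dominated and the kicker never plays it.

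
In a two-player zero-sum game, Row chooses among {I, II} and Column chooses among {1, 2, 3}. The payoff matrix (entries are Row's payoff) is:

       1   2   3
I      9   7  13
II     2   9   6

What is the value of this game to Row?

67/9

Row minima: I → 7, II → 2; maximin = 7.
Column maxima: 1 → 9, 2 → 9, 3 → 13; minimax = 9.
7 ≠ 9, so there is no saddle point; optimal play is mixed.
3 is strictly dominated by 1 (it gives Row strictly more in every row), so Column never plays it.
On the remaining 2×2 (I, II vs 1, 2):
Let Row play I with probability p. Expected payoff against 1: 9p + 2(1−p) = 7p + 2; against 2: 7p + 9(1−p) = −2p + 9.
Setting these equal: 7p + 2 = −2p + 9 ⇒ 9p = 7 ⇒ p = 7/9, and the value is (7)·(7/9) + 2 = 67/9.
For Column: with q = P(1), equating I's and II's payoffs gives 2q + 7 = −7q + 9 ⇒ q = 2/9.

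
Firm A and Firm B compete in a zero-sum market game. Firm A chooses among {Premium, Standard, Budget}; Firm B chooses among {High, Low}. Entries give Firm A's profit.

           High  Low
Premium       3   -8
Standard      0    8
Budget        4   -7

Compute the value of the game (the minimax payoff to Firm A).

32/19

Row minima: Premium → -8, Standard → 0, Budget → -7; maximin = 0.
Column maxima: High → 4, Low → 8; minimax = 4.
0 ≠ 4, so there is no saddle point; optimal play is mixed.
Premium is strictly dominated by Budget, so Firm A never plays it.
On the remaining 2×2 (Standard, Budget vs High, Low):
Let Firm A play Standard with probability p. Expected payoff against High: 0p + 4(1−p) = −4p + 4; against Low: 8p + (-7)(1−p) = 15p − 7.
Setting these equal: −4p + 4 = 15p − 7 ⇒ −19p = -11 ⇒ p = 11/19, and the value is (-4)·(11/19) + 4 = 32/19.
For Firm B: with q = P(High), equating Standard's and Budget's payoffs gives −8q + 8 = 11q − 7 ⇒ q = 15/19.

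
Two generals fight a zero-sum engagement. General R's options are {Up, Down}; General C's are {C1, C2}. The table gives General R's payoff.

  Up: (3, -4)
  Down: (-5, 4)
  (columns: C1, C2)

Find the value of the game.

Row minima: Up → -4, Down → -5; maximin = -4.
Column maxima: C1 → 3, C2 → 4; minimax = 3.
-4 ≠ 3, so there is no saddle point; optimal play is mixed.
Let General R play Up with probability p. Expected payoff against C1: 3p + (-5)(1−p) = 8p − 5; against C2: (-4)p + 4(1−p) = −8p + 4.
Setting these equal: 8p − 5 = −8p + 4 ⇒ 16p = 9 ⇒ p = 9/16, and the value is (8)·(9/16) − 5 = -1/2.
For General C: with q = P(C1), equating Up's and Down's payoffs gives 7q − 4 = −9q + 4 ⇒ q = 1/2.

-1/2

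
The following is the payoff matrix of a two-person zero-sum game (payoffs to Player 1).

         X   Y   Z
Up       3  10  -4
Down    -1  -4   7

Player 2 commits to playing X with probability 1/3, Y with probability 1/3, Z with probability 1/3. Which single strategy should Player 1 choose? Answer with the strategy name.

Expected payoff of Up: (1/3)·3 + (1/3)·10 + (1/3)·(-4) = 3.
Expected payoff of Down: (1/3)·(-1) + (1/3)·(-4) + (1/3)·7 = 2/3.
The largest is 3, so Player 1's best response is Up.

Up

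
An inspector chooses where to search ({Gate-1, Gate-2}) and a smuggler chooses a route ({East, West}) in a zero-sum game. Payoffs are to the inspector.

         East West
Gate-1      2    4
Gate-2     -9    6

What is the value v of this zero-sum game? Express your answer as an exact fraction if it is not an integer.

Row minima: Gate-1 → 2, Gate-2 → -9; maximin = 2.
Column maxima: East → 2, West → 6; minimax = 2.
Since maximin = minimax = 2, there is a saddle point and the value is 2.

2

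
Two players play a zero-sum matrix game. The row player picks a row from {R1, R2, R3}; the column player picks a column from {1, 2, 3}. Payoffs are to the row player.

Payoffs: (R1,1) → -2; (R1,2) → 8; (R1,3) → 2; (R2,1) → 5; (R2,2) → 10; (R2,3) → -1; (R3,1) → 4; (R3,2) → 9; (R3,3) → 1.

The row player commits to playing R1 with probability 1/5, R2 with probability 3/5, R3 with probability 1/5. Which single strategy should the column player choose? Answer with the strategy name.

If the column player plays 1, the row player's expected payoff is (1/5)·(-2) + (3/5)·5 + (1/5)·4 = 17/5.
If the column player plays 2, the row player's expected payoff is (1/5)·8 + (3/5)·10 + (1/5)·9 = 47/5.
If the column player plays 3, the row player's expected payoff is (1/5)·2 + (3/5)·(-1) + (1/5)·1 = 0.
The column player minimizes the row player's payoff; the smallest is 0, so the best response is 3.

3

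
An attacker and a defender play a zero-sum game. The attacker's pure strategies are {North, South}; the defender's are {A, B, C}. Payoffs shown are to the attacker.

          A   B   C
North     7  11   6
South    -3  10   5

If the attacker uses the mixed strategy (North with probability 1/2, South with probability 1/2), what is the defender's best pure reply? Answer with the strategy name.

A

If the defender plays A, the attacker's expected payoff is (1/2)·7 + (1/2)·(-3) = 2.
If the defender plays B, the attacker's expected payoff is (1/2)·11 + (1/2)·10 = 21/2.
If the defender plays C, the attacker's expected payoff is (1/2)·6 + (1/2)·5 = 11/2.
The defender minimizes the attacker's payoff; the smallest is 2, so the best response is A.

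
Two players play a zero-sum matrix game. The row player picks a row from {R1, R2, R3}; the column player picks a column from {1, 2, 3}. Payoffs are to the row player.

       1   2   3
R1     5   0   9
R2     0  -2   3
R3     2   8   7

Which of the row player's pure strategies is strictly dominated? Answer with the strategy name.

R1 gives a strictly higher payoff than R2 against every column: 5 > 0, 0 > -2, 9 > 3.
So R2 is strictly dominated and the row player never plays it.

R2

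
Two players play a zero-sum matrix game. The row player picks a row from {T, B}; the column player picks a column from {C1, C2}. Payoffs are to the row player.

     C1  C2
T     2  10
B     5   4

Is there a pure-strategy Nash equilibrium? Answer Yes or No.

Row minima: T → 2, B → 4; maximin = 4.
Column maxima: C1 → 5, C2 → 10; minimax = 5.
4 ≠ 5, so no pure-strategy equilibrium exists.

No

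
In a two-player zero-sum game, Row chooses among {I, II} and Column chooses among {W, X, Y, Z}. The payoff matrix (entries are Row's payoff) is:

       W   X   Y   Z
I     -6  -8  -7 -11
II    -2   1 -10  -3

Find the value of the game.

-89/11

Row minima: I → -11, II → -10; maximin = -10.
Column maxima: W → -2, X → 1, Y → -7, Z → -3; minimax = -7.
-10 ≠ -7, so there is no saddle point; optimal play is mixed.
W is strictly dominated by Y (it gives Row strictly more in every row), so Column never plays it.
X is strictly dominated by Z (it gives Row strictly more in every row), so Column never plays it.
On the remaining 2×2 (I, II vs Y, Z):
Let Row play I with probability p. Expected payoff against Y: (-7)p + (-10)(1−p) = 3p − 10; against Z: (-11)p + (-3)(1−p) = −8p − 3.
Setting these equal: 3p − 10 = −8p − 3 ⇒ 11p = 7 ⇒ p = 7/11, and the value is (3)·(7/11) − 10 = -89/11.
For Column: with q = P(Y), equating I's and II's payoffs gives 4q − 11 = −7q − 3 ⇒ q = 8/11.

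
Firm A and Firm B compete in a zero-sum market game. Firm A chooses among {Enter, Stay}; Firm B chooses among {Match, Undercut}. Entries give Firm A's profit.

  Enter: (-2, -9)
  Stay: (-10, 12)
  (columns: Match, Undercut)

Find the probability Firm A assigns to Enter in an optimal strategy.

22/29

Row minima: Enter → -9, Stay → -10; maximin = -9.
Column maxima: Match → -2, Undercut → 12; minimax = -2.
-9 ≠ -2, so there is no saddle point; optimal play is mixed.
Let Firm A play Enter with probability p. Expected payoff against Match: (-2)p + (-10)(1−p) = 8p − 10; against Undercut: (-9)p + 12(1−p) = −21p + 12.
Setting these equal: 8p − 10 = −21p + 12 ⇒ 29p = 22 ⇒ p = 22/29, and the value is (8)·(22/29) − 10 = -114/29.
For Firm B: with q = P(Match), equating Enter's and Stay's payoffs gives 7q − 9 = −22q + 12 ⇒ q = 21/29.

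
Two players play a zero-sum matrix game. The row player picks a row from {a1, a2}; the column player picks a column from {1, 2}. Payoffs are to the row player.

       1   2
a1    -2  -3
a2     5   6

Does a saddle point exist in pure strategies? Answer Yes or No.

Yes

Row minima: a1 → -3, a2 → 5; maximin = 5.
Column maxima: 1 → 5, 2 → 6; minimax = 5.
maximin = minimax = 5, so a saddle point exists.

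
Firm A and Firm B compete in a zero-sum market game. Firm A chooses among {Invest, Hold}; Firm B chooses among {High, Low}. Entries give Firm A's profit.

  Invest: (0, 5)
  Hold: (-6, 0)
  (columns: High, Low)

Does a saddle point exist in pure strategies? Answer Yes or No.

Row minima: Invest → 0, Hold → -6; maximin = 0.
Column maxima: High → 0, Low → 5; minimax = 0.
maximin = minimax = 0, so a saddle point exists.

Yes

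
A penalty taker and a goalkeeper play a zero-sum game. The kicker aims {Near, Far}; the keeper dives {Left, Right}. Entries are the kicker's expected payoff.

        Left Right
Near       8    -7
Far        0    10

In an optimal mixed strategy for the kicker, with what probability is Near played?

Row minima: Near → -7, Far → 0; maximin = 0.
Column maxima: Left → 8, Right → 10; minimax = 8.
0 ≠ 8, so there is no saddle point; optimal play is mixed.
Let the kicker play Near with probability p. Expected payoff against Left: 8p + 0(1−p) = 8p; against Right: (-7)p + 10(1−p) = −17p + 10.
Setting these equal: 8p = −17p + 10 ⇒ 25p = 10 ⇒ p = 2/5, and the value is (8)·(2/5) = 16/5.
For the keeper: with q = P(Left), equating Near's and Far's payoffs gives 15q − 7 = −10q + 10 ⇒ q = 17/25.

2/5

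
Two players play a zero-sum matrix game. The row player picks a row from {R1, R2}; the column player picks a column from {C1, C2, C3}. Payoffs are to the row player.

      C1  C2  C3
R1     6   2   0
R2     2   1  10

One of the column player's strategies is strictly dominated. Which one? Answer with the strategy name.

C2 holds the row player's payoff strictly below C1 in every row: 2 < 6, 1 < 2.
So C1 is strictly dominated for the column player.

C1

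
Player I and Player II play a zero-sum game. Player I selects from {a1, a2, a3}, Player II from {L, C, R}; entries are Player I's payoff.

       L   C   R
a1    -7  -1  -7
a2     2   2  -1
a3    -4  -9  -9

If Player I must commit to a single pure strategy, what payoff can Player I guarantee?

-1

Row minima: a1 → -7, a2 → -1, a3 → -9.
The best of these is -1.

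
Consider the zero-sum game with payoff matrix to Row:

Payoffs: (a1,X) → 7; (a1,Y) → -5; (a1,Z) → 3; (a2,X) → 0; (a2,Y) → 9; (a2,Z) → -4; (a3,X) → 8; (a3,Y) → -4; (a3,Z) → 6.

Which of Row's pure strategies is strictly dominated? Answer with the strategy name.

a3 gives a strictly higher payoff than a1 against every column: 8 > 7, -4 > -5, 6 > 3.
So a1 is strictly dominated and Row never plays it.

a1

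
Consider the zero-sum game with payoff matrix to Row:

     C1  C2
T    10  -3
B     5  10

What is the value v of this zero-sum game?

115/18

Row minima: T → -3, B → 5; maximin = 5.
Column maxima: C1 → 10, C2 → 10; minimax = 10.
5 ≠ 10, so there is no saddle point; optimal play is mixed.
Let Row play T with probability p. Expected payoff against C1: 10p + 5(1−p) = 5p + 5; against C2: (-3)p + 10(1−p) = −13p + 10.
Setting these equal: 5p + 5 = −13p + 10 ⇒ 18p = 5 ⇒ p = 5/18, and the value is (5)·(5/18) + 5 = 115/18.
For Column: with q = P(C1), equating T's and B's payoffs gives 13q − 3 = −5q + 10 ⇒ q = 13/18.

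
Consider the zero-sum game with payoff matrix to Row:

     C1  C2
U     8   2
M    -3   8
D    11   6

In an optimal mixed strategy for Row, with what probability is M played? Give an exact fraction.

Row minima: U → 2, M → -3, D → 6; maximin = 6.
Column maxima: C1 → 11, C2 → 8; minimax = 8.
6 ≠ 8, so there is no saddle point; optimal play is mixed.
U is strictly dominated by D, so Row never plays it.
On the remaining 2×2 (M, D vs C1, C2):
Let Row play M with probability p. Expected payoff against C1: (-3)p + 11(1−p) = −14p + 11; against C2: 8p + 6(1−p) = 2p + 6.
Setting these equal: −14p + 11 = 2p + 6 ⇒ −16p = -5 ⇒ p = 5/16, and the value is (-14)·(5/16) + 11 = 53/8.
For Column: with q = P(C1), equating M's and D's payoffs gives −11q + 8 = 5q + 6 ⇒ q = 1/8.

5/16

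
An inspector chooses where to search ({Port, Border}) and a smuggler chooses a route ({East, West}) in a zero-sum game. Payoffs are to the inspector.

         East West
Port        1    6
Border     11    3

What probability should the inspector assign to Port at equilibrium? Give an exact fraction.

Row minima: Port → 1, Border → 3; maximin = 3.
Column maxima: East → 11, West → 6; minimax = 6.
3 ≠ 6, so there is no saddle point; optimal play is mixed.
Let the inspector play Port with probability p. Expected payoff against East: 1p + 11(1−p) = −10p + 11; against West: 6p + 3(1−p) = 3p + 3.
Setting these equal: −10p + 11 = 3p + 3 ⇒ −13p = -8 ⇒ p = 8/13, and the value is (-10)·(8/13) + 11 = 63/13.
For the smuggler: with q = P(East), equating Port's and Border's payoffs gives −5q + 6 = 8q + 3 ⇒ q = 3/13.

8/13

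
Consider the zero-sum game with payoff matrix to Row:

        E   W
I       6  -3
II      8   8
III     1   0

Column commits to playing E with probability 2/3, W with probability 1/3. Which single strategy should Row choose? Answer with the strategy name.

Expected payoff of I: (2/3)·6 + (1/3)·(-3) = 3.
Expected payoff of II: (2/3)·8 + (1/3)·8 = 8.
Expected payoff of III: (2/3)·1 + (1/3)·0 = 2/3.
The largest is 8, so Row's best response is II.

II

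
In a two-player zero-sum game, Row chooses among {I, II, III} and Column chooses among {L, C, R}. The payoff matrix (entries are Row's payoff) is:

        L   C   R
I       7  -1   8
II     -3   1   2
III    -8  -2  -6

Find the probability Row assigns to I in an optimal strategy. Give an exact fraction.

Row minima: I → -1, II → -3, III → -8; maximin = -1.
Column maxima: L → 7, C → 1, R → 8; minimax = 1.
-1 ≠ 1, so there is no saddle point; optimal play is mixed.
III is strictly dominated by I, so Row never plays it.
R is strictly dominated by L (it gives Row strictly more in every row), so Column never plays it.
On the remaining 2×2 (I, II vs L, C):
Let Row play I with probability p. Expected payoff against L: 7p + (-3)(1−p) = 10p − 3; against C: (-1)p + 1(1−p) = −2p + 1.
Setting these equal: 10p − 3 = −2p + 1 ⇒ 12p = 4 ⇒ p = 1/3, and the value is (10)·(1/3) − 3 = 1/3.
For Column: with q = P(L), equating I's and II's payoffs gives 8q − 1 = −4q + 1 ⇒ q = 1/6.

1/3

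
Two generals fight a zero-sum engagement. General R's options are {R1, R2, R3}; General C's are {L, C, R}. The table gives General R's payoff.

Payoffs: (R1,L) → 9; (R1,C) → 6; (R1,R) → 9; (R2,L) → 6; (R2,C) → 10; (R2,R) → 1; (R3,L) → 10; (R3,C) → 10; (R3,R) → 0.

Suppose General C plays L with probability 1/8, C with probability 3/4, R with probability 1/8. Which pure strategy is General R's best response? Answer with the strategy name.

R3

Expected payoff of R1: (1/8)·9 + (3/4)·6 + (1/8)·9 = 27/4.
Expected payoff of R2: (1/8)·6 + (3/4)·10 + (1/8)·1 = 67/8.
Expected payoff of R3: (1/8)·10 + (3/4)·10 + (1/8)·0 = 35/4.
The largest is 35/4, so General R's best response is R3.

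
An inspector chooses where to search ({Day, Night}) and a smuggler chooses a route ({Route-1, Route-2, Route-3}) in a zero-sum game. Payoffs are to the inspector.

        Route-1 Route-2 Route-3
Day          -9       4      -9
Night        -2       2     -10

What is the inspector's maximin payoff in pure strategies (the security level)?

-9

Row minima: Day → -9, Night → -10.
The best of these is -9.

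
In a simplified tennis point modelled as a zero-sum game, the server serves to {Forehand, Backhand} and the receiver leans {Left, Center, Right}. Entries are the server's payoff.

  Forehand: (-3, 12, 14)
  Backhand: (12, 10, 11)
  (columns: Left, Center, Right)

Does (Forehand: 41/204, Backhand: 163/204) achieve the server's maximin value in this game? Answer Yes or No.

Against Left this mix gives (41/204)·(-3) + (163/204)·12 = 611/68.
Against Center this mix gives (41/204)·12 + (163/204)·10 = 1061/102.
Against Right this mix gives (41/204)·14 + (163/204)·11 = 789/68.
The receiver will play Left, holding the server to 611/68. Shifting weight toward the row that does better against Left would raise this floor (the equalizing mix achieves 174/17 against both Left and Center), so the proposed strategy is not optimal.

No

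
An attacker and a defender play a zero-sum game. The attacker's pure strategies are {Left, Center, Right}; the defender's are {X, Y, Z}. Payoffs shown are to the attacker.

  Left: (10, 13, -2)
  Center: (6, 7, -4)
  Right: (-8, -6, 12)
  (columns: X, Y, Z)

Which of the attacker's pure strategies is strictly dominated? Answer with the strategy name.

Center

Left gives a strictly higher payoff than Center against every column: 10 > 6, 13 > 7, -2 > -4.
So Center is strictly dominated and the attacker never plays it.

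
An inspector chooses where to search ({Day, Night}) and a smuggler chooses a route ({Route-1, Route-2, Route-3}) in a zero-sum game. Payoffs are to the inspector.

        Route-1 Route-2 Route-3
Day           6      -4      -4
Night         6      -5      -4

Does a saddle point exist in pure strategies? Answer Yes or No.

Yes

Row minima: Day → -4, Night → -5; maximin = -4.
Column maxima: Route-1 → 6, Route-2 → -4, Route-3 → -4; minimax = -4.
maximin = minimax = -4, so a saddle point exists.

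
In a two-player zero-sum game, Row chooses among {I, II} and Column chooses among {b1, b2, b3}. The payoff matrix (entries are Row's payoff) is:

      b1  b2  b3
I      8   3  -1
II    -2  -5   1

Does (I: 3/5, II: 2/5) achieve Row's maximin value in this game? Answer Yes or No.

Against b1 this mix gives (3/5)·8 + (2/5)·(-2) = 4.
Against b2 this mix gives (3/5)·3 + (2/5)·(-5) = -1/5.
Against b3 this mix gives (3/5)·(-1) + (2/5)·1 = -1/5.
All of Column's active replies (b2, b3) yield -1/5, and no column does worse for Row. The mix makes Column indifferent and guarantees -1/5, so it is optimal.

Yes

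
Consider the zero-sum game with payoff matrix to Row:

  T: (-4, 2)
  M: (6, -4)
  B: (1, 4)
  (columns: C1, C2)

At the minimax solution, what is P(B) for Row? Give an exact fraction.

Row minima: T → -4, M → -4, B → 1; maximin = 1.
Column maxima: C1 → 6, C2 → 4; minimax = 4.
1 ≠ 4, so there is no saddle point; optimal play is mixed.
T is strictly dominated by B, so Row never plays it.
On the remaining 2×2 (M, B vs C1, C2):
Let Row play M with probability p. Expected payoff against C1: 6p + 1(1−p) = 5p + 1; against C2: (-4)p + 4(1−p) = −8p + 4.
Setting these equal: 5p + 1 = −8p + 4 ⇒ 13p = 3 ⇒ p = 3/13, and the value is (5)·(3/13) + 1 = 28/13.
For Column: with q = P(C1), equating M's and B's payoffs gives 10q − 4 = −3q + 4 ⇒ q = 8/13.

10/13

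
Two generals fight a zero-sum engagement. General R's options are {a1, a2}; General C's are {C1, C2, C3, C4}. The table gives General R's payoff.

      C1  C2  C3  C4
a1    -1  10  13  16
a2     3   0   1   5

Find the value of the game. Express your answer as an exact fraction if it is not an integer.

Row minima: a1 → -1, a2 → 0; maximin = 0.
Column maxima: C1 → 3, C2 → 10, C3 → 13, C4 → 16; minimax = 3.
0 ≠ 3, so there is no saddle point; optimal play is mixed.
C3 is strictly dominated by C2 (it gives General R strictly more in every row), so General C never plays it.
C4 is strictly dominated by C1 (it gives General R strictly more in every row), so General C never plays it.
On the remaining 2×2 (a1, a2 vs C1, C2):
Let General R play a1 with probability p. Expected payoff against C1: (-1)p + 3(1−p) = −4p + 3; against C2: 10p + 0(1−p) = 10p.
Setting these equal: −4p + 3 = 10p ⇒ −14p = -3 ⇒ p = 3/14, and the value is (-4)·(3/14) + 3 = 15/7.
For General C: with q = P(C1), equating a1's and a2's payoffs gives −11q + 10 = 3q ⇒ q = 5/7.

15/7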